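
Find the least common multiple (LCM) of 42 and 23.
966

First find GCD(42, 23) using the Euclidean algorithm:
42 = 1 × 23 + 19
23 = 1 × 19 + 4
19 = 4 × 4 + 3
4 = 1 × 3 + 1
3 = 3 × 1 + 0
GCD(42, 23) = 1

LCM formula: LCM(a, b) = (a × b) / GCD(a, b)
LCM(42, 23) = (42 × 23) / 1
LCM(42, 23) = 966 / 1
LCM(42, 23) = 966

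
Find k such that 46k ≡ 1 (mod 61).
46^(-1) ≡ 4 (mod 61). Verification: 46 × 4 = 184 ≡ 1 (mod 61)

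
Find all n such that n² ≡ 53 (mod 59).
The square roots of 53 mod 59 are 17 and 42. Verify: 17² = 289 ≡ 53 (mod 59)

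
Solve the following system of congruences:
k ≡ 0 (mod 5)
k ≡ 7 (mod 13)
20

Using the Chinese Remainder Theorem:
M = product of moduli = 65
For equation 1: M_1 = 13, 13 ≡ 3 (mod 5), inverse of 13 mod 5 is 2 (check: 3 × 2 = 6 ≡ 1 (mod 5))
For equation 2: M_2 = 5, 5 ≡ 5 (mod 13), inverse of 5 mod 13 is 8 (check: 5 × 8 = 40 ≡ 1 (mod 13))
Combine: k ≡ Σ r_i×M_i×(M_i⁻¹ mod m_i) = 0×13×2 + 7×5×8 = 0 + 280 = 280
280 mod 65 = 20
k ≡ 20 (mod 65)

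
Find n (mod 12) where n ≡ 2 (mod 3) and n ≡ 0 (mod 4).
M = 3 × 4 = 12. M₁ = 4, y₁ ≡ 1 (mod 3). M₂ = 3, y₂ ≡ 3 (mod 4). n = 2×4×1 + 0×3×3 ≡ 8 (mod 12)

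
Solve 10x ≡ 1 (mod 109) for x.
11

Using Extended Euclidean Algorithm:
gcd(10, 109) = 1
Bezout coefficients: 10 × 11 + 109 × -1 = 1
So 10 × 11 ≡ 1 (mod 109)
The inverse is 11 mod 109 = 11
Verification: 10 × 11 = 110 = 1 × 109 + 1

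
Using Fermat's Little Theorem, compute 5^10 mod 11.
By Fermat's Little Theorem, 5^{10} ≡ 1 (mod 11) since 11 is prime and gcd(5, 11) = 1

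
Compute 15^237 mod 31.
Using Fermat: 15^{30} ≡ 1 (mod 31). 237 ≡ 27 (mod 30). So 15^{237} ≡ 15^{27} ≡ 23 (mod 31)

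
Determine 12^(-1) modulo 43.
12^(-1) ≡ 18 (mod 43). Verification: 12 × 18 = 216 ≡ 1 (mod 43)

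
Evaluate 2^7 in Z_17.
7 = 4 + 2 + 1 (binary 111). Repeated squaring mod 17: 2^1 ≡ 2; 2^2 ≡ 2² = 4 ≡ 4; 2^4 ≡ 4² = 16 ≡ 16. Multiply: 2^7 = 2^4 × 2^2 × 2^1 ≡ 16 × 4 × 2 (mod 17): 16 × 4 = 64 ≡ 13; 13 × 2 = 26 ≡ 9. So 2^7 ≡ 9 (mod 17).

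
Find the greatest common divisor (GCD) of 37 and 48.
1

Using the Euclidean algorithm:
37 = 0 × 48 + 37
48 = 1 × 37 + 11
37 = 3 × 11 + 4
11 = 2 × 4 + 3
4 = 1 × 3 + 1
3 = 3 × 1 + 0

GCD(37, 48) = 1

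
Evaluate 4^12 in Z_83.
Using repeated squaring. 12 = 8 + 4 (binary 1100). Repeated squaring mod 83: 4^1 ≡ 4; 4^2 ≡ 4² = 16 ≡ 16; 4^4 ≡ 16² = 256 ≡ 7; 4^8 ≡ 7² = 49 ≡ 49. Multiply: 4^12 = 4^8 × 4^4 ≡ 49 × 7 (mod 83): 49 × 7 = 343 ≡ 11. So 4^12 ≡ 11 (mod 83).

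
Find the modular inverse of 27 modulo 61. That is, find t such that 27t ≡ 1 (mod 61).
52

Using Extended Euclidean Algorithm:
gcd(27, 61) = 1
Bezout coefficients: 27 × -9 + 61 × 4 = 1
So 27 × -9 ≡ 1 (mod 61)
The inverse is -9 mod 61 = 52
Verification: 27 × 52 = 1404 = 23 × 61 + 1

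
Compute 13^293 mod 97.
Using Fermat: 13^{96} ≡ 1 (mod 97). 293 ≡ 5 (mod 96). So 13^{293} ≡ 13^{5} ≡ 74 (mod 97)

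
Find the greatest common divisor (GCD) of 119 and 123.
1

Using the Euclidean algorithm:
119 = 0 × 123 + 119
123 = 1 × 119 + 4
119 = 29 × 4 + 3
4 = 1 × 3 + 1
3 = 3 × 1 + 0

GCD(119, 123) = 1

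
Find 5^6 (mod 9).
6 = 4 + 2 (binary 110). Repeated squaring mod 9: 5^1 ≡ 5; 5^2 ≡ 5² = 25 ≡ 7; 5^4 ≡ 7² = 49 ≡ 4. Multiply: 5^6 = 5^4 × 5^2 ≡ 4 × 7 (mod 9): 4 × 7 = 28 ≡ 1. So 5^6 ≡ 1 (mod 9).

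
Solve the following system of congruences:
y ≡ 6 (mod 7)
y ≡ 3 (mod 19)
41

Using the Chinese Remainder Theorem:
M = product of moduli = 133
For equation 1: M_1 = 19, 19 ≡ 5 (mod 7), inverse of 19 mod 7 is 3 (check: 5 × 3 = 15 ≡ 1 (mod 7))
For equation 2: M_2 = 7, 7 ≡ 7 (mod 19), inverse of 7 mod 19 is 11 (check: 7 × 11 = 77 ≡ 1 (mod 19))
Combine: y ≡ Σ r_i×M_i×(M_i⁻¹ mod m_i) = 6×19×3 + 3×7×11 = 342 + 231 = 573
573 mod 133 = 41
y ≡ 41 (mod 133)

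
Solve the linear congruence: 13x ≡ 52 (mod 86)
4

Since gcd(13, 86) = 1 divides 52, a solution exists.
Multiply both sides by the inverse of 13 mod 86:
  13^(-1) mod 86 = 53
  x ≡ 53 × 52 ≡ 2756 ≡ 4 (mod 86)
Verification: 13 × 4 = 52 = 0 × 86 + 52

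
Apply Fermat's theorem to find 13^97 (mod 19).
By Fermat: 13^{18} ≡ 1 (mod 19). 97 = 5×18 + 7. So 13^{97} ≡ 13^{7} ≡ 10 (mod 19)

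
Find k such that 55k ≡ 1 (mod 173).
55^(-1) ≡ 151 (mod 173). Verification: 55 × 151 = 8305 ≡ 1 (mod 173)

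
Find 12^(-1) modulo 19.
8

Using Extended Euclidean Algorithm:
gcd(12, 19) = 1
Bezout coefficients: 12 × 8 + 19 × -5 = 1
So 12 × 8 ≡ 1 (mod 19)
The inverse is 8 mod 19 = 8
Verification: 12 × 8 = 96 = 5 × 19 + 1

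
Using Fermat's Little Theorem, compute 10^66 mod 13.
By Fermat: 10^{12} ≡ 1 (mod 13). 66 = 5×12 + 6. So 10^{66} ≡ 10^{6} ≡ 1 (mod 13)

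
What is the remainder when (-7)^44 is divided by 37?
Using Fermat: (-7)^{36} ≡ 1 (mod 37). 44 ≡ 8 (mod 36). So (-7)^{44} ≡ (-7)^{8} ≡ 16 (mod 37)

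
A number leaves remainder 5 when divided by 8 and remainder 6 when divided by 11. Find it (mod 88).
M = 8 × 11 = 88. M₁ = 11, y₁ ≡ 3 (mod 8). M₂ = 8, y₂ ≡ 7 (mod 11). n = 5×11×3 + 6×8×7 ≡ 61 (mod 88)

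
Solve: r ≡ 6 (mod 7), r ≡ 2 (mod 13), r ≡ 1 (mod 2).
M = 7 × 13 × 2 = 182. M₁ = 26, y₁ ≡ 3 (mod 7). M₂ = 14, y₂ ≡ 1 (mod 13). M₃ = 91, y₃ ≡ 1 (mod 2). r = 6×26×3 + 2×14×1 + 1×91×1 ≡ 41 (mod 182)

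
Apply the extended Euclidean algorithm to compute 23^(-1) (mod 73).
Extended GCD: 23(-19) + 73(6) = 1. So 23^(-1) ≡ 54 ≡ 54 (mod 73). Verify: 23 × 54 = 1242 ≡ 1 (mod 73)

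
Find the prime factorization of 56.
2^3 × 7

Divide by primes starting from smallest:
56 ÷ 2 = 28
28 ÷ 2 = 14
14 ÷ 2 = 7
7 ÷ 7 = 1

56 = 2^3 × 7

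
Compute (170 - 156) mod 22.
14

(170 - 156) = 14
14 mod 22 = 14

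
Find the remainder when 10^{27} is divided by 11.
By Fermat: 10^{10} ≡ 1 (mod 11). 27 = 2×10 + 7. So 10^{27} ≡ 10^{7} ≡ 10 (mod 11)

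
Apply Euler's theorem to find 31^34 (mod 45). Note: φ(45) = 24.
By Euler: 31^{24} ≡ 1 (mod 45) since gcd(31, 45) = 1. 34 = 1×24 + 10. So 31^{34} ≡ 31^{10} ≡ 31 (mod 45)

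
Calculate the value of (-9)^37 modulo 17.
Using Fermat: (-9)^{16} ≡ 1 (mod 17). 37 ≡ 5 (mod 16). So (-9)^{37} ≡ (-9)^{5} ≡ 9 (mod 17)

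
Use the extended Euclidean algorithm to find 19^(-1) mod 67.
Extended GCD: 19(-7) + 67(2) = 1. So 19^(-1) ≡ 60 ≡ 60 (mod 67). Verify: 19 × 60 = 1140 ≡ 1 (mod 67)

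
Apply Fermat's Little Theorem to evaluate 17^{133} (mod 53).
37

By Fermat's Little Theorem, a^(p-1) ≡ 1 (mod p) for prime p and gcd(a, p) = 1
Here p = 53, so 17^52 ≡ 1 (mod 53)
We can reduce the exponent: 133 mod 52 = 29
So 17^133 ≡ 17^29 (mod 53)
Computing: 17^29 mod 53 = 37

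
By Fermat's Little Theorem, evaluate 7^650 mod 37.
By Fermat: 7^{36} ≡ 1 (mod 37). 650 ≡ 2 (mod 36). So 7^{650} ≡ 7^{2} ≡ 12 (mod 37)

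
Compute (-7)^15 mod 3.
Using Fermat: (-7)^{2} ≡ 1 (mod 3). 15 ≡ 1 (mod 2). So (-7)^{15} ≡ (-7)^{1} ≡ 2 (mod 3)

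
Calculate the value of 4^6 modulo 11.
6 = 4 + 2 (binary 110). Repeated squaring mod 11: 4^1 ≡ 4; 4^2 ≡ 4² = 16 ≡ 5; 4^4 ≡ 5² = 25 ≡ 3. Multiply: 4^6 = 4^4 × 4^2 ≡ 3 × 5 (mod 11): 3 × 5 = 15 ≡ 4. So 4^6 ≡ 4 (mod 11).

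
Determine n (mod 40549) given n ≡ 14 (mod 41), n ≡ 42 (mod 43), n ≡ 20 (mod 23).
13544

Using the Chinese Remainder Theorem:
M = product of moduli = 40549
For equation 1: M_1 = 989, 989 ≡ 5 (mod 41), inverse of 989 mod 41 is 33 (check: 5 × 33 = 165 ≡ 1 (mod 41))
For equation 2: M_2 = 943, 943 ≡ 40 (mod 43), inverse of 943 mod 43 is 14 (check: 40 × 14 = 560 ≡ 1 (mod 43))
For equation 3: M_3 = 1763, 1763 ≡ 15 (mod 23), inverse of 1763 mod 23 is 20 (check: 15 × 20 = 300 ≡ 1 (mod 23))
Combine: n ≡ Σ r_i×M_i×(M_i⁻¹ mod m_i) = 14×989×33 + 42×943×14 + 20×1763×20 = 456918 + 554484 + 705200 = 1716602
1716602 mod 40549 = 13544
n ≡ 13544 (mod 40549)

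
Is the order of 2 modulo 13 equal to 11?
No, the actual order is 12, not 11.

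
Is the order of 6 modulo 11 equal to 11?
No, the actual order is 10, not 11.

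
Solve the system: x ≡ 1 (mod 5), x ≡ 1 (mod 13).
M = 5 × 13 = 65. M₁ = 13, y₁ ≡ 2 (mod 5). M₂ = 5, y₂ ≡ 8 (mod 13). x = 1×13×2 + 1×5×8 ≡ 1 (mod 65)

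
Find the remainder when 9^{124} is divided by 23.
By Fermat: 9^{22} ≡ 1 (mod 23). 124 = 5×22 + 14. So 9^{124} ≡ 9^{14} ≡ 16 (mod 23)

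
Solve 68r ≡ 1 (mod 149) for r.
68^(-1) ≡ 103 (mod 149). Verification: 68 × 103 = 7004 ≡ 1 (mod 149)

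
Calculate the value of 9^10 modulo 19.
10 = 8 + 2 (binary 1010). Repeated squaring mod 19: 9^1 ≡ 9; 9^2 ≡ 9² = 81 ≡ 5; 9^4 ≡ 5² = 25 ≡ 6; 9^8 ≡ 6² = 36 ≡ 17. Multiply: 9^10 = 9^8 × 9^2 ≡ 17 × 5 (mod 19): 17 × 5 = 85 ≡ 9. So 9^10 ≡ 9 (mod 19).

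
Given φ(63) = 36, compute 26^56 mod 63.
By Euler: 26^{36} ≡ 1 (mod 63) since gcd(26, 63) = 1. 56 = 1×36 + 20. So 26^{56} ≡ 26^{20} ≡ 46 (mod 63)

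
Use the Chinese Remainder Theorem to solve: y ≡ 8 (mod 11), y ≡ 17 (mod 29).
162

Using the Chinese Remainder Theorem:
M = product of moduli = 319
For equation 1: M_1 = 29, 29 ≡ 7 (mod 11), inverse of 29 mod 11 is 8 (check: 7 × 8 = 56 ≡ 1 (mod 11))
For equation 2: M_2 = 11, 11 ≡ 11 (mod 29), inverse of 11 mod 29 is 8 (check: 11 × 8 = 88 ≡ 1 (mod 29))
Combine: y ≡ Σ r_i×M_i×(M_i⁻¹ mod m_i) = 8×29×8 + 17×11×8 = 1856 + 1496 = 3352
3352 mod 319 = 162
y ≡ 162 (mod 319)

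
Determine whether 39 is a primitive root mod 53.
p - 1 = 52 has prime divisors 2, 13. Check 39^(52/q) mod 53 for each: 39^(52/2) = 39^26 ≡ 52, 39^(52/13) = 39^4 ≡ 44 (mod 53). None of these is 1, so 39 has order 52 = φ(53), so it is a primitive root mod 53.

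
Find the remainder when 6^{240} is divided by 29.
By Fermat: 6^{28} ≡ 1 (mod 29). 240 = 8×28 + 16. So 6^{240} ≡ 6^{16} ≡ 7 (mod 29)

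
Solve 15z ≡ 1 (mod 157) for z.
15^(-1) ≡ 21 (mod 157). Verification: 15 × 21 = 315 ≡ 1 (mod 157)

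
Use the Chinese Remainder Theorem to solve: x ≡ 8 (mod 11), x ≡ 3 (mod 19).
41

Using the Chinese Remainder Theorem:
M = product of moduli = 209
For equation 1: M_1 = 19, 19 ≡ 8 (mod 11), inverse of 19 mod 11 is 7 (check: 8 × 7 = 56 ≡ 1 (mod 11))
For equation 2: M_2 = 11, 11 ≡ 11 (mod 19), inverse of 11 mod 19 is 7 (check: 11 × 7 = 77 ≡ 1 (mod 19))
Combine: x ≡ Σ r_i×M_i×(M_i⁻¹ mod m_i) = 8×19×7 + 3×11×7 = 1064 + 231 = 1295
1295 mod 209 = 41
x ≡ 41 (mod 209)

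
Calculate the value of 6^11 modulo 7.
Using Fermat: 6^{6} ≡ 1 (mod 7). 11 ≡ 5 (mod 6). So 6^{11} ≡ 6^{5} ≡ 6 (mod 7)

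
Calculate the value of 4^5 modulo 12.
5 = 4 + 1 (binary 101). Repeated squaring mod 12: 4^1 ≡ 4; 4^2 ≡ 4² = 16 ≡ 4; 4^4 ≡ 4² = 16 ≡ 4. Multiply: 4^5 = 4^4 × 4^1 ≡ 4 × 4 (mod 12): 4 × 4 = 16 ≡ 4. So 4^5 ≡ 4 (mod 12).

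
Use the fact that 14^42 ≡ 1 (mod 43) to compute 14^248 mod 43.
By Fermat: 14^{42} ≡ 1 (mod 43). 248 ≡ 38 (mod 42). So 14^{248} ≡ 14^{38} ≡ 38 (mod 43)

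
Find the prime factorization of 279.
3^2 × 31

Divide by primes starting from smallest:
279 ÷ 3 = 93
93 ÷ 3 = 31
31 ÷ 31 = 1

279 = 3^2 × 31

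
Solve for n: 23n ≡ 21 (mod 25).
2

Since gcd(23, 25) = 1 divides 21, a solution exists.
Multiply both sides by the inverse of 23 mod 25:
  23^(-1) mod 25 = 12
  x ≡ 12 × 21 ≡ 252 ≡ 2 (mod 25)
Verification: 23 × 2 = 46 = 1 × 25 + 21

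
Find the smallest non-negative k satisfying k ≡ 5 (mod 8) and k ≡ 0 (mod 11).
M = 8 × 11 = 88. M₁ = 11, y₁ ≡ 3 (mod 8). M₂ = 8, y₂ ≡ 7 (mod 11). k = 5×11×3 + 0×8×7 ≡ 77 (mod 88)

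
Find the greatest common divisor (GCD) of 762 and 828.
6

Using the Euclidean algorithm:
762 = 0 × 828 + 762
828 = 1 × 762 + 66
762 = 11 × 66 + 36
66 = 1 × 36 + 30
36 = 1 × 30 + 6
30 = 5 × 6 + 0

GCD(762, 828) = 6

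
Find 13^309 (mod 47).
Using Fermat: 13^{46} ≡ 1 (mod 47). 309 ≡ 33 (mod 46). So 13^{309} ≡ 13^{33} ≡ 45 (mod 47)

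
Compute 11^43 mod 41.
Using Fermat: 11^{40} ≡ 1 (mod 41). 43 ≡ 3 (mod 40). So 11^{43} ≡ 11^{3} ≡ 19 (mod 41)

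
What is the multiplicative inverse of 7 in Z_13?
2

Using Extended Euclidean Algorithm:
gcd(7, 13) = 1
Bezout coefficients: 7 × 2 + 13 × -1 = 1
So 7 × 2 ≡ 1 (mod 13)
The inverse is 2 mod 13 = 2
Verification: 7 × 2 = 14 = 1 × 13 + 1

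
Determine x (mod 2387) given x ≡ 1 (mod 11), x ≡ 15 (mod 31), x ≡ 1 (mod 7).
232

Using the Chinese Remainder Theorem:
M = product of moduli = 2387
For equation 1: M_1 = 217, 217 ≡ 8 (mod 11), inverse of 217 mod 11 is 7 (check: 8 × 7 = 56 ≡ 1 (mod 11))
For equation 2: M_2 = 77, 77 ≡ 15 (mod 31), inverse of 77 mod 31 is 29 (check: 15 × 29 = 435 ≡ 1 (mod 31))
For equation 3: M_3 = 341, 341 ≡ 5 (mod 7), inverse of 341 mod 7 is 3 (check: 5 × 3 = 15 ≡ 1 (mod 7))
Combine: x ≡ Σ r_i×M_i×(M_i⁻¹ mod m_i) = 1×217×7 + 15×77×29 + 1×341×3 = 1519 + 33495 + 1023 = 36037
36037 mod 2387 = 232
x ≡ 232 (mod 2387)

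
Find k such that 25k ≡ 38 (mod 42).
20

Since gcd(25, 42) = 1 divides 38, a solution exists.
Multiply both sides by the inverse of 25 mod 42:
  25^(-1) mod 42 = 37
  x ≡ 37 × 38 ≡ 1406 ≡ 20 (mod 42)
Verification: 25 × 20 = 500 = 11 × 42 + 38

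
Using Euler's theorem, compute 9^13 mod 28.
By Euler: 9^{12} ≡ 1 (mod 28) since gcd(9, 28) = 1. 13 = 1×12 + 1. So 9^{13} ≡ 9^{1} ≡ 9 (mod 28)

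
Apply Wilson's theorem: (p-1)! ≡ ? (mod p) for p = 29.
By Wilson's theorem, (28)! ≡ -1 ≡ 28 (mod 29)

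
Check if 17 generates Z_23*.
p - 1 = 22 has prime divisors 2, 11. Check 17^(22/q) mod 23 for each: 17^(22/2) = 17^11 ≡ 22, 17^(22/11) = 17^2 ≡ 13 (mod 23). None of these is 1, so 17 has order 22 = φ(23), so it is a primitive root mod 23.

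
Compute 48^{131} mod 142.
20

Using successive squaring:
Binary expansion of 131: 10000011
Powers of 48 mod 142 (each is the square of the previous):
  48^1 ≡ 48 (mod 142)
  48^2 ≡ 48² = 2304 ≡ 32 (mod 142)
  48^4 ≡ 32² = 1024 ≡ 30 (mod 142)
  48^8 ≡ 30² = 900 ≡ 48 (mod 142)
  48^16 ≡ 48² = 2304 ≡ 32 (mod 142)
  48^32 ≡ 32² = 1024 ≡ 30 (mod 142)
  48^64 ≡ 30² = 900 ≡ 48 (mod 142)
  48^128 ≡ 48² = 2304 ≡ 32 (mod 142)
131 = 128 + 2 + 1, so 48^131 = 48^128 × 48^2 × 48^1 ≡ 32 × 32 × 48 (mod 142)
Multiplying step by step:
  32 × 32 = 1024 ≡ 30 (mod 142)
  30 × 48 = 1440 ≡ 20 (mod 142)
Result: 48^131 ≡ 20 (mod 142)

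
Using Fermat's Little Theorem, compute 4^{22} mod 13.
9

By Fermat's Little Theorem, a^(p-1) ≡ 1 (mod p) for prime p and gcd(a, p) = 1
Here p = 13, so 4^12 ≡ 1 (mod 13)
We can reduce the exponent: 22 mod 12 = 10
So 4^22 ≡ 4^10 (mod 13)
Computing: 4^10 mod 13 = 9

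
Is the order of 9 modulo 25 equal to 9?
No, the actual order is 10, not 9.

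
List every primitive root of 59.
Primitive roots mod 59: {2, 6, 8, 10, 11, 13, 14, 18, 23, 24, 30, 31, 32, 33, 34, 37, 38, 39, 40, 42, 43, 44, 47, 50, 52, 54, 55, 56}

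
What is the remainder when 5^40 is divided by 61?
Using repeated squaring. 40 = 32 + 8 (binary 101000). Repeated squaring mod 61: 5^1 ≡ 5; 5^2 ≡ 5² = 25 ≡ 25; 5^4 ≡ 25² = 625 ≡ 15; 5^8 ≡ 15² = 225 ≡ 42; 5^16 ≡ 42² = 1764 ≡ 56; 5^32 ≡ 56² = 3136 ≡ 25. Multiply: 5^40 = 5^32 × 5^8 ≡ 25 × 42 (mod 61): 25 × 42 = 1050 ≡ 13. So 5^40 ≡ 13 (mod 61).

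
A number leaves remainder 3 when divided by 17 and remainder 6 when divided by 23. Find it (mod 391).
M = 17 × 23 = 391. M₁ = 23, y₁ ≡ 3 (mod 17). M₂ = 17, y₂ ≡ 19 (mod 23). y = 3×23×3 + 6×17×19 ≡ 190 (mod 391)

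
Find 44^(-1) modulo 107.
90

Using Extended Euclidean Algorithm:
gcd(44, 107) = 1
Bezout coefficients: 44 × -17 + 107 × 7 = 1
So 44 × -17 ≡ 1 (mod 107)
The inverse is -17 mod 107 = 90
Verification: 44 × 90 = 3960 = 37 × 107 + 1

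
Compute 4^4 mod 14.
4 = 4 (binary 100). Repeated squaring mod 14: 4^1 ≡ 4; 4^2 ≡ 4² = 16 ≡ 2; 4^4 ≡ 2² = 4 ≡ 4. So 4^4 ≡ 4 (mod 14).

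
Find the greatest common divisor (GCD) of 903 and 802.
1

Using the Euclidean algorithm:
903 = 1 × 802 + 101
802 = 7 × 101 + 95
101 = 1 × 95 + 6
95 = 15 × 6 + 5
6 = 1 × 5 + 1
5 = 5 × 1 + 0

GCD(903, 802) = 1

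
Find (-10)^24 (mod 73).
Using repeated squaring. (-10) ≡ 63 (mod 73). 24 = 16 + 8 (binary 11000). Repeated squaring mod 73: 63^1 ≡ 63; 63^2 ≡ 63² = 3969 ≡ 27; 63^4 ≡ 27² = 729 ≡ 72; 63^8 ≡ 72² = 5184 ≡ 1; 63^16 ≡ 1² = 1 ≡ 1. Multiply: (-10)^24 ≡ 63^16 × 63^8 ≡ 1 × 1 (mod 73): 1 × 1 = 1 ≡ 1. So (-10)^24 ≡ 1 (mod 73).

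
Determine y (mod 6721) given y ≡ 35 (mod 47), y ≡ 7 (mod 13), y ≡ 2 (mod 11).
2620

Using the Chinese Remainder Theorem:
M = product of moduli = 6721
For equation 1: M_1 = 143, 143 ≡ 2 (mod 47), inverse of 143 mod 47 is 24 (check: 2 × 24 = 48 ≡ 1 (mod 47))
For equation 2: M_2 = 517, 517 ≡ 10 (mod 13), inverse of 517 mod 13 is 4 (check: 10 × 4 = 40 ≡ 1 (mod 13))
For equation 3: M_3 = 611, 611 ≡ 6 (mod 11), inverse of 611 mod 11 is 2 (check: 6 × 2 = 12 ≡ 1 (mod 11))
Combine: y ≡ Σ r_i×M_i×(M_i⁻¹ mod m_i) = 35×143×24 + 7×517×4 + 2×611×2 = 120120 + 14476 + 2444 = 137040
137040 mod 6721 = 2620
y ≡ 2620 (mod 6721)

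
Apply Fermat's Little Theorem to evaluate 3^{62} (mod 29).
4

By Fermat's Little Theorem, a^(p-1) ≡ 1 (mod p) for prime p and gcd(a, p) = 1
Here p = 29, so 3^28 ≡ 1 (mod 29)
We can reduce the exponent: 62 mod 28 = 6
So 3^62 ≡ 3^6 (mod 29)
Computing: 3^6 mod 29 = 4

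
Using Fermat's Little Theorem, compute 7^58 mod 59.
By Fermat's Little Theorem, 7^{58} ≡ 1 (mod 59) since 59 is prime and gcd(7, 59) = 1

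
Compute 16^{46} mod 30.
16

Using successive squaring:
Binary expansion of 46: 101110
Powers of 16 mod 30 (each is the square of the previous):
  16^1 ≡ 16 (mod 30)
  16^2 ≡ 16² = 256 ≡ 16 (mod 30)
  16^4 ≡ 16² = 256 ≡ 16 (mod 30)
  16^8 ≡ 16² = 256 ≡ 16 (mod 30)
  16^16 ≡ 16² = 256 ≡ 16 (mod 30)
  16^32 ≡ 16² = 256 ≡ 16 (mod 30)
46 = 32 + 8 + 4 + 2, so 16^46 = 16^32 × 16^8 × 16^4 × 16^2 ≡ 16 × 16 × 16 × 16 (mod 30)
Multiplying step by step:
  16 × 16 = 256 ≡ 16 (mod 30)
  16 × 16 = 256 ≡ 16 (mod 30)
  16 × 16 = 256 ≡ 16 (mod 30)
Result: 16^46 ≡ 16 (mod 30)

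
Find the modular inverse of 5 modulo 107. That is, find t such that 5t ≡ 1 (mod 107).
43

Using Extended Euclidean Algorithm:
gcd(5, 107) = 1
Bezout coefficients: 5 × 43 + 107 × -2 = 1
So 5 × 43 ≡ 1 (mod 107)
The inverse is 43 mod 107 = 43
Verification: 5 × 43 = 215 = 2 × 107 + 1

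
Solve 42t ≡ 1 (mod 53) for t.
24

Using Extended Euclidean Algorithm:
gcd(42, 53) = 1
Bezout coefficients: 42 × 24 + 53 × -19 = 1
So 42 × 24 ≡ 1 (mod 53)
The inverse is 24 mod 53 = 24
Verification: 42 × 24 = 1008 = 19 × 53 + 1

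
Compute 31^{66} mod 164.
133

Using successive squaring:
Binary expansion of 66: 1000010
Powers of 31 mod 164 (each is the square of the previous):
  31^1 ≡ 31 (mod 164)
  31^2 ≡ 31² = 961 ≡ 141 (mod 164)
  31^4 ≡ 141² = 19881 ≡ 37 (mod 164)
  31^8 ≡ 37² = 1369 ≡ 57 (mod 164)
  31^16 ≡ 57² = 3249 ≡ 133 (mod 164)
  31^32 ≡ 133² = 17689 ≡ 141 (mod 164)
  31^64 ≡ 141² = 19881 ≡ 37 (mod 164)
66 = 64 + 2, so 31^66 = 31^64 × 31^2 ≡ 37 × 141 (mod 164)
Multiplying step by step:
  37 × 141 = 5217 ≡ 133 (mod 164)
Result: 31^66 ≡ 133 (mod 164)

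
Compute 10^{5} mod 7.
5

Using successive squaring:
Binary expansion of 5: 101
Powers of 10 mod 7 (each is the square of the previous):
  10^1 ≡ 3 (mod 7)
  10^2 ≡ 3² = 9 ≡ 2 (mod 7)
  10^4 ≡ 2² = 4 ≡ 4 (mod 7)
5 = 4 + 1, so 10^5 = 10^4 × 10^1 ≡ 4 × 3 (mod 7)
Multiplying step by step:
  4 × 3 = 12 ≡ 5 (mod 7)
Result: 10^5 ≡ 5 (mod 7)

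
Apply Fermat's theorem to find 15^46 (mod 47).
By Fermat's Little Theorem, 15^{46} ≡ 1 (mod 47) since 47 is prime and gcd(15, 47) = 1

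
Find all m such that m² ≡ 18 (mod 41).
The square roots of 18 mod 41 are 10 and 31. Verify: 10² = 100 ≡ 18 (mod 41)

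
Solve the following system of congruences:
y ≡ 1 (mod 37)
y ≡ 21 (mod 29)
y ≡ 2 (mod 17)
10287

Using the Chinese Remainder Theorem:
M = product of moduli = 18241
For equation 1: M_1 = 493, 493 ≡ 12 (mod 37), inverse of 493 mod 37 is 34 (check: 12 × 34 = 408 ≡ 1 (mod 37))
For equation 2: M_2 = 629, 629 ≡ 20 (mod 29), inverse of 629 mod 29 is 16 (check: 20 × 16 = 320 ≡ 1 (mod 29))
For equation 3: M_3 = 1073, 1073 ≡ 2 (mod 17), inverse of 1073 mod 17 is 9 (check: 2 × 9 = 18 ≡ 1 (mod 17))
Combine: y ≡ Σ r_i×M_i×(M_i⁻¹ mod m_i) = 1×493×34 + 21×629×16 + 2×1073×9 = 16762 + 211344 + 19314 = 247420
247420 mod 18241 = 10287
y ≡ 10287 (mod 18241)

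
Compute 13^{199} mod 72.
13

Using successive squaring:
Binary expansion of 199: 11000111
Powers of 13 mod 72 (each is the square of the previous):
  13^1 ≡ 13 (mod 72)
  13^2 ≡ 13² = 169 ≡ 25 (mod 72)
  13^4 ≡ 25² = 625 ≡ 49 (mod 72)
  13^8 ≡ 49² = 2401 ≡ 25 (mod 72)
  13^16 ≡ 25² = 625 ≡ 49 (mod 72)
  13^32 ≡ 49² = 2401 ≡ 25 (mod 72)
  13^64 ≡ 25² = 625 ≡ 49 (mod 72)
  13^128 ≡ 49² = 2401 ≡ 25 (mod 72)
199 = 128 + 64 + 4 + 2 + 1, so 13^199 = 13^128 × 13^64 × 13^4 × 13^2 × 13^1 ≡ 25 × 49 × 49 × 25 × 13 (mod 72)
Multiplying step by step:
  25 × 49 = 1225 ≡ 1 (mod 72)
  1 × 49 = 49 ≡ 49 (mod 72)
  49 × 25 = 1225 ≡ 1 (mod 72)
  1 × 13 = 13 ≡ 13 (mod 72)
Result: 13^199 ≡ 13 (mod 72)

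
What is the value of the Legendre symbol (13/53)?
(13/53) = 13^{26} mod 53 = 1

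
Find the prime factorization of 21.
3 × 7

Divide by primes starting from smallest:
21 ÷ 3 = 7
7 ÷ 7 = 1

21 = 3 × 7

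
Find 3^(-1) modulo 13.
9

Using Extended Euclidean Algorithm:
gcd(3, 13) = 1
Bezout coefficients: 3 × -4 + 13 × 1 = 1
So 3 × -4 ≡ 1 (mod 13)
The inverse is -4 mod 13 = 9
Verification: 3 × 9 = 27 = 2 × 13 + 1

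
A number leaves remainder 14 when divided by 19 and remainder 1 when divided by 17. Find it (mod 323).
M = 19 × 17 = 323. M₁ = 17, y₁ ≡ 9 (mod 19). M₂ = 19, y₂ ≡ 9 (mod 17). n = 14×17×9 + 1×19×9 ≡ 52 (mod 323)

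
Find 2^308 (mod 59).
Using Fermat: 2^{58} ≡ 1 (mod 59). 308 ≡ 18 (mod 58). So 2^{308} ≡ 2^{18} ≡ 7 (mod 59)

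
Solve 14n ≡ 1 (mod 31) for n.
20

Using Extended Euclidean Algorithm:
gcd(14, 31) = 1
Bezout coefficients: 14 × -11 + 31 × 5 = 1
So 14 × -11 ≡ 1 (mod 31)
The inverse is -11 mod 31 = 20
Verification: 14 × 20 = 280 = 9 × 31 + 1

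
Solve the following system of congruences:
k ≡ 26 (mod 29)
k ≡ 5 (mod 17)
345

Using the Chinese Remainder Theorem:
M = product of moduli = 493
For equation 1: M_1 = 17, 17 ≡ 17 (mod 29), inverse of 17 mod 29 is 12 (check: 17 × 12 = 204 ≡ 1 (mod 29))
For equation 2: M_2 = 29, 29 ≡ 12 (mod 17), inverse of 29 mod 17 is 10 (check: 12 × 10 = 120 ≡ 1 (mod 17))
Combine: k ≡ Σ r_i×M_i×(M_i⁻¹ mod m_i) = 26×17×12 + 5×29×10 = 5304 + 1450 = 6754
6754 mod 493 = 345
k ≡ 345 (mod 493)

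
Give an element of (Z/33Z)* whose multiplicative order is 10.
7 has order 10 mod 33 since 7^{10} ≡ 1 (mod 33) and no smaller power works.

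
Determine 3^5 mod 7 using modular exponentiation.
5 = 4 + 1 (binary 101). Repeated squaring mod 7: 3^1 ≡ 3; 3^2 ≡ 3² = 9 ≡ 2; 3^4 ≡ 2² = 4 ≡ 4. Multiply: 3^5 = 3^4 × 3^1 ≡ 4 × 3 (mod 7): 4 × 3 = 12 ≡ 5. So 3^5 ≡ 5 (mod 7).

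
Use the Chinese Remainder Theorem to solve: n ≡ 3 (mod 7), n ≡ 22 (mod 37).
59

Using the Chinese Remainder Theorem:
M = product of moduli = 259
For equation 1: M_1 = 37, 37 ≡ 2 (mod 7), inverse of 37 mod 7 is 4 (check: 2 × 4 = 8 ≡ 1 (mod 7))
For equation 2: M_2 = 7, 7 ≡ 7 (mod 37), inverse of 7 mod 37 is 16 (check: 7 × 16 = 112 ≡ 1 (mod 37))
Combine: n ≡ Σ r_i×M_i×(M_i⁻¹ mod m_i) = 3×37×4 + 22×7×16 = 444 + 2464 = 2908
2908 mod 259 = 59
n ≡ 59 (mod 259)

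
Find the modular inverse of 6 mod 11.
6^(-1) ≡ 2 (mod 11). Verification: 6 × 2 = 12 ≡ 1 (mod 11)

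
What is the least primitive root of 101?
2

A primitive root g modulo p has order p-1 = 100
Prime divisors of 100: [2, 5]
g is a primitive root iff g^(100/q) ≢ 1 (mod 101) for each prime divisor q
Testing small values:
  g = 2: 2^50 ≡ 100, 2^20 ≡ 95 (mod 101) → none is 1, primitive root!
The smallest primitive root is 2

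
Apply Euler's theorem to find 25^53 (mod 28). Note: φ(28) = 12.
By Euler: 25^{12} ≡ 1 (mod 28) since gcd(25, 28) = 1. 53 = 4×12 + 5. So 25^{53} ≡ 25^{5} ≡ 9 (mod 28)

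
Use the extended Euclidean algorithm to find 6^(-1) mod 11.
Extended GCD: 6(2) + 11(-1) = 1. So 6^(-1) ≡ 2 ≡ 2 (mod 11). Verify: 6 × 2 = 12 ≡ 1 (mod 11)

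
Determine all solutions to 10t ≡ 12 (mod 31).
26

Since gcd(10, 31) = 1 divides 12, a solution exists.
Multiply both sides by the inverse of 10 mod 31:
  10^(-1) mod 31 = 28
  x ≡ 28 × 12 ≡ 336 ≡ 26 (mod 31)
Verification: 10 × 26 = 260 = 8 × 31 + 12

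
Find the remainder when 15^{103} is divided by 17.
By Fermat: 15^{16} ≡ 1 (mod 17). 103 = 6×16 + 7. So 15^{103} ≡ 15^{7} ≡ 8 (mod 17)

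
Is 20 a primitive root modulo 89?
No

To verify, check if 20^(88/q) ≢ 1 (mod 89) for each prime divisor q of 88
Divisors of 88 = 88: [1, 2, 4, 8, 11, 22, 44, 88]
  20^(88/2) = 20^44 ≡ 1 (mod 89)
  20^(88/11) = 20^8 ≡ 39 (mod 89)
Conclusion: 20 is not a primitive root modulo 89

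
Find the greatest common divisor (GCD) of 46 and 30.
2

Using the Euclidean algorithm:
46 = 1 × 30 + 16
30 = 1 × 16 + 14
16 = 1 × 14 + 2
14 = 7 × 2 + 0

GCD(46, 30) = 2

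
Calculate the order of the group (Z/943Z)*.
880

Prime factorization: 943 = 23 × 41
Using the formula φ(n) = n × Π(1 - 1/p) for each prime factor p:
φ(943) = 943 × (1 - 1/23) × (1 - 1/41)
φ(943) = 880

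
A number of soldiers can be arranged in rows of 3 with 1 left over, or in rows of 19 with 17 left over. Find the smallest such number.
M = 3 × 19 = 57. M₁ = 19, y₁ ≡ 1 (mod 3). M₂ = 3, y₂ ≡ 13 (mod 19). x = 1×19×1 + 17×3×13 ≡ 55 (mod 57). The smallest positive such number is 55.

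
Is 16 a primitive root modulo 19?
p - 1 = 18 has prime divisors 2, 3. Check 16^(18/q) mod 19 for each: 16^(18/2) = 16^9 ≡ 1, 16^(18/3) = 16^6 ≡ 7 (mod 19). Since 16^9 ≡ 1 (mod 19), the order of 16 divides 9 (in fact the order is 9) ≠ 18, so it is not a primitive root.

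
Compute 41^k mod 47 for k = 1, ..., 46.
g^1, g^2, ..., g^{46} mod 47: {41, 36, 19, 27, 26, 32, 43, 24, 44, 18, 33, 37, 13, 16, 45, 12, 22, 9, 40, 42, 30, 8, 46, 6, 11, 28, 20, 21, 15, 4, 23, 3, 29, 14, 10, 34, 31, 2, 35, 25, 38, 7, 5, 17, 39, 1}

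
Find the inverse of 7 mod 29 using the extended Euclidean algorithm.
Extended GCD: 7(-4) + 29(1) = 1. So 7^(-1) ≡ 25 ≡ 25 (mod 29). Verify: 7 × 25 = 175 ≡ 1 (mod 29)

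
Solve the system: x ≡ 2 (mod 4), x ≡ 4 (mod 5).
M = 4 × 5 = 20. M₁ = 5, y₁ ≡ 1 (mod 4). M₂ = 4, y₂ ≡ 4 (mod 5). x = 2×5×1 + 4×4×4 ≡ 14 (mod 20)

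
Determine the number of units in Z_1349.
1260

Prime factorization: 1349 = 19 × 71
Using the formula φ(n) = n × Π(1 - 1/p) for each prime factor p:
φ(1349) = 1349 × (1 - 1/19) × (1 - 1/71)
φ(1349) = 1260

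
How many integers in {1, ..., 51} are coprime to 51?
32

Prime factorization: 51 = 3 × 17
Using the formula φ(n) = n × Π(1 - 1/p) for each prime factor p:
φ(51) = 51 × (1 - 1/3) × (1 - 1/17)
φ(51) = 32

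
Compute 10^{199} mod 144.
64

Using successive squaring:
Binary expansion of 199: 11000111
Powers of 10 mod 144 (each is the square of the previous):
  10^1 ≡ 10 (mod 144)
  10^2 ≡ 10² = 100 ≡ 100 (mod 144)
  10^4 ≡ 100² = 10000 ≡ 64 (mod 144)
  10^8 ≡ 64² = 4096 ≡ 64 (mod 144)
  10^16 ≡ 64² = 4096 ≡ 64 (mod 144)
  10^32 ≡ 64² = 4096 ≡ 64 (mod 144)
  10^64 ≡ 64² = 4096 ≡ 64 (mod 144)
  10^128 ≡ 64² = 4096 ≡ 64 (mod 144)
199 = 128 + 64 + 4 + 2 + 1, so 10^199 = 10^128 × 10^64 × 10^4 × 10^2 × 10^1 ≡ 64 × 64 × 64 × 100 × 10 (mod 144)
Multiplying step by step:
  64 × 64 = 4096 ≡ 64 (mod 144)
  64 × 64 = 4096 ≡ 64 (mod 144)
  64 × 100 = 6400 ≡ 64 (mod 144)
  64 × 10 = 640 ≡ 64 (mod 144)
Result: 10^199 ≡ 64 (mod 144)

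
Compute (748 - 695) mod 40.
13

(748 - 695) = 53
53 mod 40 = 13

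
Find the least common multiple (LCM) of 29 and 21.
609

First find GCD(29, 21) using the Euclidean algorithm:
29 = 1 × 21 + 8
21 = 2 × 8 + 5
8 = 1 × 5 + 3
5 = 1 × 3 + 2
3 = 1 × 2 + 1
2 = 2 × 1 + 0
GCD(29, 21) = 1

LCM formula: LCM(a, b) = (a × b) / GCD(a, b)
LCM(29, 21) = (29 × 21) / 1
LCM(29, 21) = 609 / 1
LCM(29, 21) = 609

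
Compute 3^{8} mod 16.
1

Using successive squaring:
Binary expansion of 8: 1000
Powers of 3 mod 16 (each is the square of the previous):
  3^1 ≡ 3 (mod 16)
  3^2 ≡ 3² = 9 ≡ 9 (mod 16)
  3^4 ≡ 9² = 81 ≡ 1 (mod 16)
  3^8 ≡ 1² = 1 ≡ 1 (mod 16)
8 is a power of 2, so 3^8 is the last square: ≡ 1 (mod 16)
Result: 3^8 ≡ 1 (mod 16)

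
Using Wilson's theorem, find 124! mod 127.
(126)! = (124)! × (125) × (126) ≡ -1 (mod 127). So (124)! ≡ -1 × [(126)(125)]^(-1) ≡ 63 (mod 127)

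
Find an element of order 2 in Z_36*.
17 has order 2 mod 36 since 17^{2} ≡ 1 (mod 36) and no smaller power works.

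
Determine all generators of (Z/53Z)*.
Primitive roots mod 53: {2, 3, 5, 8, 12, 14, 18, 19, 20, 21, 22, 26, 27, 31, 32, 33, 34, 35, 39, 41, 45, 48, 50, 51}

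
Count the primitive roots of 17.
8

The number of primitive roots modulo p is φ(p-1) = φ(16)
φ(16) = 8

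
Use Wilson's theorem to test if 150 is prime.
(149)! mod 150 = 0. Since 0 ≢ -1 (mod 150), 150 is not prime.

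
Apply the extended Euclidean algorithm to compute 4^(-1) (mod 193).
Extended GCD: 4(-48) + 193(1) = 1. So 4^(-1) ≡ 145 ≡ 145 (mod 193). Verify: 4 × 145 = 580 ≡ 1 (mod 193)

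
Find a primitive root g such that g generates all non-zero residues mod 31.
p - 1 = 30 has prime divisors 2, 3, 5. h is a primitive root mod 31 iff h^(30/q) ≢ 1 (mod 31) for each such q.
h = 2: 2^15 ≡ 1, 2^10 ≡ 1, 2^6 ≡ 2 (mod 31); 2^15 ≡ 1, so not a primitive root.
h = 3: 3^15 ≡ 30, 3^10 ≡ 25, 3^6 ≡ 16 (mod 31); none is 1, so 3 has order 30 and is a primitive root.
The smallest primitive root mod 31 is g = 3.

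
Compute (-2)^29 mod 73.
Using repeated squaring. (-2) ≡ 71 (mod 73). 29 = 16 + 8 + 4 + 1 (binary 11101). Repeated squaring mod 73: 71^1 ≡ 71; 71^2 ≡ 71² = 5041 ≡ 4; 71^4 ≡ 4² = 16 ≡ 16; 71^8 ≡ 16² = 256 ≡ 37; 71^16 ≡ 37² = 1369 ≡ 55. Multiply: (-2)^29 ≡ 71^16 × 71^8 × 71^4 × 71^1 ≡ 55 × 37 × 16 × 71 (mod 73): 55 × 37 = 2035 ≡ 64; 64 × 16 = 1024 ≡ 2; 2 × 71 = 142 ≡ 69. So (-2)^29 ≡ 69 (mod 73).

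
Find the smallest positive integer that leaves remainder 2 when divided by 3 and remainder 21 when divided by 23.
M = 3 × 23 = 69. M₁ = 23, y₁ ≡ 2 (mod 3). M₂ = 3, y₂ ≡ 8 (mod 23). m = 2×23×2 + 21×3×8 ≡ 44 (mod 69). The smallest positive such number is 44.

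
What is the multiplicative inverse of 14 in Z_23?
5

Using Extended Euclidean Algorithm:
gcd(14, 23) = 1
Bezout coefficients: 14 × 5 + 23 × -3 = 1
So 14 × 5 ≡ 1 (mod 23)
The inverse is 5 mod 23 = 5
Verification: 14 × 5 = 70 = 3 × 23 + 1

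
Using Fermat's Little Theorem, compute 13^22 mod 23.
By Fermat's Little Theorem, 13^{22} ≡ 1 (mod 23) since 23 is prime and gcd(13, 23) = 1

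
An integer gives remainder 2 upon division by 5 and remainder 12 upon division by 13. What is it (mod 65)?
M = 5 × 13 = 65. M₁ = 13, y₁ ≡ 2 (mod 5). M₂ = 5, y₂ ≡ 8 (mod 13). r = 2×13×2 + 12×5×8 ≡ 12 (mod 65). The smallest positive such number is 12.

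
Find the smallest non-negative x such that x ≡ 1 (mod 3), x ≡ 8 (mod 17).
25

Using the Chinese Remainder Theorem:
M = product of moduli = 51
For equation 1: M_1 = 17, 17 ≡ 2 (mod 3), inverse of 17 mod 3 is 2 (check: 2 × 2 = 4 ≡ 1 (mod 3))
For equation 2: M_2 = 3, 3 ≡ 3 (mod 17), inverse of 3 mod 17 is 6 (check: 3 × 6 = 18 ≡ 1 (mod 17))
Combine: x ≡ Σ r_i×M_i×(M_i⁻¹ mod m_i) = 1×17×2 + 8×3×6 = 34 + 144 = 178
178 mod 51 = 25
x ≡ 25 (mod 51)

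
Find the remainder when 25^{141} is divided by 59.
By Fermat: 25^{58} ≡ 1 (mod 59). 141 = 2×58 + 25. So 25^{141} ≡ 25^{25} ≡ 21 (mod 59)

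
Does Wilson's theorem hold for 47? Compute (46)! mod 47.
(46)! mod 47 = 46. Since this equals -1 (mod 47), Wilson confirms 47 is prime.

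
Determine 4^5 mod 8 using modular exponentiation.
5 = 4 + 1 (binary 101). Repeated squaring mod 8: 4^1 ≡ 4; 4^2 ≡ 4² = 16 ≡ 0; 4^4 ≡ 0² = 0 ≡ 0. Multiply: 4^5 = 4^4 × 4^1 ≡ 0 × 4 (mod 8): 0 × 4 = 0 ≡ 0. So 4^5 ≡ 0 (mod 8).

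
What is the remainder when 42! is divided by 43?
By Wilson's theorem, (42)! ≡ -1 ≡ 42 (mod 43)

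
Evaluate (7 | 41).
(7/41) = 7^{20} mod 41 = -1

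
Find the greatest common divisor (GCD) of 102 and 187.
17

Using the Euclidean algorithm:
102 = 0 × 187 + 102
187 = 1 × 102 + 85
102 = 1 × 85 + 17
85 = 5 × 17 + 0

GCD(102, 187) = 17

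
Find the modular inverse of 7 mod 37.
7^(-1) ≡ 16 (mod 37). Verification: 7 × 16 = 112 ≡ 1 (mod 37)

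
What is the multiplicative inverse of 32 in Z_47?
32^(-1) ≡ 25 (mod 47). Verification: 32 × 25 = 800 ≡ 1 (mod 47)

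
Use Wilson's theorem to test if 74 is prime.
(73)! mod 74 = 0. Since 0 ≢ -1 (mod 74), 74 is not prime.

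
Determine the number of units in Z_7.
6

Prime factorization: 7 = 7
Using the formula φ(n) = n × Π(1 - 1/p) for each prime factor p:
φ(7) = 7 × (1 - 1/7)
φ(7) = 6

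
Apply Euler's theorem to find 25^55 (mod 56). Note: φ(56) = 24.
By Euler: 25^{24} ≡ 1 (mod 56) since gcd(25, 56) = 1. 55 = 2×24 + 7. So 25^{55} ≡ 25^{7} ≡ 25 (mod 56)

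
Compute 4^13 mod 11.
Using Fermat: 4^{10} ≡ 1 (mod 11). 13 ≡ 3 (mod 10). So 4^{13} ≡ 4^{3} ≡ 9 (mod 11)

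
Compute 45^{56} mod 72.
9

Using successive squaring:
Binary expansion of 56: 111000
Powers of 45 mod 72 (each is the square of the previous):
  45^1 ≡ 45 (mod 72)
  45^2 ≡ 45² = 2025 ≡ 9 (mod 72)
  45^4 ≡ 9² = 81 ≡ 9 (mod 72)
  45^8 ≡ 9² = 81 ≡ 9 (mod 72)
  45^16 ≡ 9² = 81 ≡ 9 (mod 72)
  45^32 ≡ 9² = 81 ≡ 9 (mod 72)
56 = 32 + 16 + 8, so 45^56 = 45^32 × 45^16 × 45^8 ≡ 9 × 9 × 9 (mod 72)
Multiplying step by step:
  9 × 9 = 81 ≡ 9 (mod 72)
  9 × 9 = 81 ≡ 9 (mod 72)
Result: 45^56 ≡ 9 (mod 72)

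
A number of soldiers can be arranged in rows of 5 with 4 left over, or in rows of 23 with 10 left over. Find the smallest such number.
M = 5 × 23 = 115. M₁ = 23, y₁ ≡ 2 (mod 5). M₂ = 5, y₂ ≡ 14 (mod 23). y = 4×23×2 + 10×5×14 ≡ 79 (mod 115). The smallest positive such number is 79.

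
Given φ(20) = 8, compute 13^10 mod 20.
By Euler: 13^{8} ≡ 1 (mod 20) since gcd(13, 20) = 1. 10 = 1×8 + 2. So 13^{10} ≡ 13^{2} ≡ 9 (mod 20)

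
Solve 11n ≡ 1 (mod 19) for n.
7

Using Extended Euclidean Algorithm:
gcd(11, 19) = 1
Bezout coefficients: 11 × 7 + 19 × -4 = 1
So 11 × 7 ≡ 1 (mod 19)
The inverse is 7 mod 19 = 7
Verification: 11 × 7 = 77 = 4 × 19 + 1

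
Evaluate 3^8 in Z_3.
3 ≡ 0 (mod 3). 8 = 8 (binary 1000). Repeated squaring mod 3: 0^1 ≡ 0; 0^2 ≡ 0² = 0 ≡ 0; 0^4 ≡ 0² = 0 ≡ 0; 0^8 ≡ 0² = 0 ≡ 0. So 3^8 ≡ 0 (mod 3).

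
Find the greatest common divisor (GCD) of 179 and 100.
1

Using the Euclidean algorithm:
179 = 1 × 100 + 79
100 = 1 × 79 + 21
79 = 3 × 21 + 16
21 = 1 × 16 + 5
16 = 3 × 5 + 1
5 = 5 × 1 + 0

GCD(179, 100) = 1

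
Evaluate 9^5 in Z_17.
5 = 4 + 1 (binary 101). Repeated squaring mod 17: 9^1 ≡ 9; 9^2 ≡ 9² = 81 ≡ 13; 9^4 ≡ 13² = 169 ≡ 16. Multiply: 9^5 = 9^4 × 9^1 ≡ 16 × 9 (mod 17): 16 × 9 = 144 ≡ 8. So 9^5 ≡ 8 (mod 17).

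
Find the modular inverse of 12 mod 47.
12^(-1) ≡ 4 (mod 47). Verification: 12 × 4 = 48 ≡ 1 (mod 47)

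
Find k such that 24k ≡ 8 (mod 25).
17

Since gcd(24, 25) = 1 divides 8, a solution exists.
Multiply both sides by the inverse of 24 mod 25:
  24^(-1) mod 25 = 24
  x ≡ 24 × 8 ≡ 192 ≡ 17 (mod 25)
Verification: 24 × 17 = 408 = 16 × 25 + 8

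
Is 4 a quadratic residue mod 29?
By Euler's criterion: 4^{14} ≡ 1 (mod 29). Since this equals 1, 4 is a QR.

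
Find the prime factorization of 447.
3 × 149

Divide by primes starting from smallest:
447 ÷ 3 = 149
149 ÷ 149 = 1

447 = 3 × 149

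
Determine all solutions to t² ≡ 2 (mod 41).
The square roots of 2 mod 41 are 17 and 24. Verify: 17² = 289 ≡ 2 (mod 41)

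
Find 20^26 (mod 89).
Using repeated squaring. 26 = 16 + 8 + 2 (binary 11010). Repeated squaring mod 89: 20^1 ≡ 20; 20^2 ≡ 20² = 400 ≡ 44; 20^4 ≡ 44² = 1936 ≡ 67; 20^8 ≡ 67² = 4489 ≡ 39; 20^16 ≡ 39² = 1521 ≡ 8. Multiply: 20^26 = 20^16 × 20^8 × 20^2 ≡ 8 × 39 × 44 (mod 89): 8 × 39 = 312 ≡ 45; 45 × 44 = 1980 ≡ 22. So 20^26 ≡ 22 (mod 89).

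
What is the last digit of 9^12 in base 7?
Using Fermat: 9^{6} ≡ 1 (mod 7). 12 ≡ 0 (mod 6). So 9^{12} ≡ 9^{0} ≡ 1 (mod 7)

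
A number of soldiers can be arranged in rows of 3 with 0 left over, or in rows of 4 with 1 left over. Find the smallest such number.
M = 3 × 4 = 12. M₁ = 4, y₁ ≡ 1 (mod 3). M₂ = 3, y₂ ≡ 3 (mod 4). k = 0×4×1 + 1×3×3 ≡ 9 (mod 12). The smallest positive such number is 9.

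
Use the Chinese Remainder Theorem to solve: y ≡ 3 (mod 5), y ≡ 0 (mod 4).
M = 5 × 4 = 20. M₁ = 4, y₁ ≡ 4 (mod 5). M₂ = 5, y₂ ≡ 1 (mod 4). y = 3×4×4 + 0×5×1 ≡ 8 (mod 20)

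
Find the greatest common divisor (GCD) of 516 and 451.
1

Using the Euclidean algorithm:
516 = 1 × 451 + 65
451 = 6 × 65 + 61
65 = 1 × 61 + 4
61 = 15 × 4 + 1
4 = 4 × 1 + 0

GCD(516, 451) = 1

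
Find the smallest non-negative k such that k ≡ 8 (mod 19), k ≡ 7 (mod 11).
84

Using the Chinese Remainder Theorem:
M = product of moduli = 209
For equation 1: M_1 = 11, 11 ≡ 11 (mod 19), inverse of 11 mod 19 is 7 (check: 11 × 7 = 77 ≡ 1 (mod 19))
For equation 2: M_2 = 19, 19 ≡ 8 (mod 11), inverse of 19 mod 11 is 7 (check: 8 × 7 = 56 ≡ 1 (mod 11))
Combine: k ≡ Σ r_i×M_i×(M_i⁻¹ mod m_i) = 8×11×7 + 7×19×7 = 616 + 931 = 1547
1547 mod 209 = 84
k ≡ 84 (mod 209)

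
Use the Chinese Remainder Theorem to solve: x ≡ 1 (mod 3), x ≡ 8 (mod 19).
46

Using the Chinese Remainder Theorem:
M = product of moduli = 57
For equation 1: M_1 = 19, 19 ≡ 1 (mod 3), inverse of 19 mod 3 is 1 (check: 1 × 1 = 1 ≡ 1 (mod 3))
For equation 2: M_2 = 3, 3 ≡ 3 (mod 19), inverse of 3 mod 19 is 13 (check: 3 × 13 = 39 ≡ 1 (mod 19))
Combine: x ≡ Σ r_i×M_i×(M_i⁻¹ mod m_i) = 1×19×1 + 8×3×13 = 19 + 312 = 331
331 mod 57 = 46
x ≡ 46 (mod 57)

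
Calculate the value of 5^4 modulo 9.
4 = 4 (binary 100). Repeated squaring mod 9: 5^1 ≡ 5; 5^2 ≡ 5² = 25 ≡ 7; 5^4 ≡ 7² = 49 ≡ 4. So 5^4 ≡ 4 (mod 9).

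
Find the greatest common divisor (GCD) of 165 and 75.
15

Using the Euclidean algorithm:
165 = 2 × 75 + 15
75 = 5 × 15 + 0

GCD(165, 75) = 15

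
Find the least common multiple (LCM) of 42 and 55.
2310

First find GCD(42, 55) using the Euclidean algorithm:
42 = 0 × 55 + 42
55 = 1 × 42 + 13
42 = 3 × 13 + 3
13 = 4 × 3 + 1
3 = 3 × 1 + 0
GCD(42, 55) = 1

LCM formula: LCM(a, b) = (a × b) / GCD(a, b)
LCM(42, 55) = (42 × 55) / 1
LCM(42, 55) = 2310 / 1
LCM(42, 55) = 2310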